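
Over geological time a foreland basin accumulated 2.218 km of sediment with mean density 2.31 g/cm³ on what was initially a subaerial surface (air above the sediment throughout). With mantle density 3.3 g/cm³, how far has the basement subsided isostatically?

Subaerial load: s = t ρ_sed / ρ_m = 2.218 km × 2.31/3.3 = 1.55 km.

1.55 km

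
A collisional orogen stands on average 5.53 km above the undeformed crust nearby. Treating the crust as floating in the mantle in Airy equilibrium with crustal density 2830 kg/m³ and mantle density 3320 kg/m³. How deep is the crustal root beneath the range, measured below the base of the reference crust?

31.9 km

For local isostatic compensation: the weight of the topography is balanced by the buoyancy of the root, ρ_c h = (ρ_m − ρ_c) r.
r = h · ρ_c / (ρ_m − ρ_c) = 5.53 km × 2830 / (3320 − 2830) = 31.9 km.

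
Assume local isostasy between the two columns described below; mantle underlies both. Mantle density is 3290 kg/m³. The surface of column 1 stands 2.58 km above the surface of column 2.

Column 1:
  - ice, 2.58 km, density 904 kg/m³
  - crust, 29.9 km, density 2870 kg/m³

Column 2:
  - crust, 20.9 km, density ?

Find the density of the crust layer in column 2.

Take the compensation level at the base of the deeper column (depth z_c below the surface of column 1) and equate Σ ρ_i t_i down to z_c; mantle fills any gap and the z_c terms cancel.
Column 1: 2.58×904 + 29.9×2870 + (z_c − 32.48)×3290
Column 2: 2.58×0 + 20.9×ρ + (z_c − 2.58 − 20.9)×3290
The z_c×3290 term appears on both sides and cancels. Collect the known terms of each column as K = Σ(ρt)_known − 3290 × (depth of known layers): K_1 = 88145.32 − 3290×32.48 = −18713.88; K_2 = 0 − 3290×(2.58 + 20.9) = −77249.2.
Balance: K_1 = K_2 + 20.9×ρ, so ρ = (K_1 − K_2)/20.9 = 58535.3/20.9 = 2800 kg/m³.

2800 kg/m³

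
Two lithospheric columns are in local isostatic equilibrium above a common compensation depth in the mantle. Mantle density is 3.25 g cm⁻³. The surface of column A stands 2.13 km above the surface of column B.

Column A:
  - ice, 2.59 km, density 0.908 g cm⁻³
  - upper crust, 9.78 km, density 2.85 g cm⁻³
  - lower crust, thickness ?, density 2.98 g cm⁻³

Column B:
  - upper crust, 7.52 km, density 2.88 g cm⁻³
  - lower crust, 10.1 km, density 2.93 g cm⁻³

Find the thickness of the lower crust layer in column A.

11 km

Take the compensation level at the base of the deeper column (depth z_c below the surface of column A) and equate Σ ρ_i t_i down to z_c; mantle fills any gap and the z_c terms cancel.
Column A: 2.59×0.908 + 9.78×2.85 + x×2.98 + (z_c − 12.37 − x)×3.25
Column B: 2.13×0 + 7.52×2.88 + 10.1×2.93 + (z_c − 2.13 − 17.62)×3.25
The z_c×3.25 term appears on both sides and cancels. Collect the known terms of each column as K = Σ(ρt)_known − 3.25 × (depth of known layers): K_A = 30.22472 − 3.25×12.37 = −9.97778; K_B = 51.2506 − 3.25×(2.13 + 17.62) = −12.9369.
Balance: K_A − x×(3.25 − 2.98) = K_B, so x = (K_A − K_B)/(3.25 − 2.98) = 2.95912/0.27 = 11 km.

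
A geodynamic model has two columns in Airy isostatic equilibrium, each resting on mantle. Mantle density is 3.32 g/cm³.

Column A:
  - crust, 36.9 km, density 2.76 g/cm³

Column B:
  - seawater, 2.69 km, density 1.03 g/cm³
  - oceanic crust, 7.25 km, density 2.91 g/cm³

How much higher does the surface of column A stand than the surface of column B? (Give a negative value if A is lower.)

3.47 km

For any compensation level in the mantle, the mantle terms cancel and isostasy reduces to e = (Σt_A − Σt_B) − (Σ(ρt)_A − Σ(ρt)_B) / ρ_m.
Σt_A = 36.9 km; Σt_B = 9.94 km; Σ(ρt)_A = 101.844; Σ(ρt)_B = 23.8682 (in km·g/cm³).
e = (36.9 − 9.94) − (101.844 − 23.8682) / 3.32 = 3.47 km.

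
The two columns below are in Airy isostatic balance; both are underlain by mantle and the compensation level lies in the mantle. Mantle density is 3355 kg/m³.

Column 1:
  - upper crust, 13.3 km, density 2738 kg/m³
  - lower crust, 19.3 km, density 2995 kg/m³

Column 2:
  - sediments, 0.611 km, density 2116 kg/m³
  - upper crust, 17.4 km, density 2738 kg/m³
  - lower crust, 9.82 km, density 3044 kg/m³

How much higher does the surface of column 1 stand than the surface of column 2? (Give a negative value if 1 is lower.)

0.181 km

For any compensation level in the mantle, the mantle terms cancel and isostasy reduces to e = (Σt_1 − Σt_2) − (Σ(ρt)_1 − Σ(ρt)_2) / ρ_m.
Σt_1 = 32.6 km; Σt_2 = 27.831 km; Σ(ρt)_1 = 94218.9; Σ(ρt)_2 = 78826.156 (in km·kg/m³).
e = (32.6 − 27.831) − (94218.9 − 78826.156) / 3355 = 0.181 km.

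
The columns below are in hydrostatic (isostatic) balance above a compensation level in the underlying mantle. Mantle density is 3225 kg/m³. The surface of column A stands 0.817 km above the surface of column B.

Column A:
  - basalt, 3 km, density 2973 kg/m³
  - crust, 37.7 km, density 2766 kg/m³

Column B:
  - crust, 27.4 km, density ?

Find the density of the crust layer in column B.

Take the compensation level at the base of the deeper column (depth z_c below the surface of column A) and equate Σ ρ_i t_i down to z_c; mantle fills any gap and the z_c terms cancel.
Column A: 3×2973 + 37.7×2766 + (z_c − 40.7)×3225
Column B: 0.817×0 + 27.4×ρ + (z_c − 0.817 − 27.4)×3225
The z_c×3225 term appears on both sides and cancels. Collect the known terms of each column as K = Σ(ρt)_known − 3225 × (depth of known layers): K_A = 113197.2 − 3225×40.7 = −18060.3; K_B = 0 − 3225×(0.817 + 27.4) = −90999.825.
Balance: K_A = K_B + 27.4×ρ, so ρ = (K_A − K_B)/27.4 = 72939.5/27.4 = 2660 kg/m³.

2660 kg/m³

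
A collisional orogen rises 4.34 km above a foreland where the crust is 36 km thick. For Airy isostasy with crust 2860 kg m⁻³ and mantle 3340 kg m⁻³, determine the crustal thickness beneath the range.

Root depth r = h ρ_c / (ρ_m − ρ_c) = 4.34 km × 2860 / 480 = 25.86 km.
Total thickness = T + h + r = 36 km + 4.34 km + 25.86 km = 66.2 km.

66.2 km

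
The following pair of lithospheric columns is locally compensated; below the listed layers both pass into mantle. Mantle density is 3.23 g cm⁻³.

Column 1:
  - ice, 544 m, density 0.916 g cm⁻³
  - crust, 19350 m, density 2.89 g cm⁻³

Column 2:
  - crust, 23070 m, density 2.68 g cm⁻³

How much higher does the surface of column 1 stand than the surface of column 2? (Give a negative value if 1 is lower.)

−1500 m

For any compensation level in the mantle, the mantle terms cancel and isostasy reduces to e = (Σt_1 − Σt_2) − (Σ(ρt)_1 − Σ(ρt)_2) / ρ_m.
Σt_1 = 19894 m; Σt_2 = 23070 m; Σ(ρt)_1 = 56419.804; Σ(ρt)_2 = 61827.6 (in m·g cm⁻³).
e = (19894 − 23070) − (56419.804 − 61827.6) / 3.23 = −1500 m.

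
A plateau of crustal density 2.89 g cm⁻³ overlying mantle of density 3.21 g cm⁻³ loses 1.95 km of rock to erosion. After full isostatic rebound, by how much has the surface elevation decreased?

Rebound u = e ρ_c/ρ_m = 1.95 km × 2.89/3.21 = 1.756 km.
Net surface drop = e − u = 1.95 km − 1.756 km = e (ρ_m − ρ_c)/ρ_m = 0.194 km.

0.194 km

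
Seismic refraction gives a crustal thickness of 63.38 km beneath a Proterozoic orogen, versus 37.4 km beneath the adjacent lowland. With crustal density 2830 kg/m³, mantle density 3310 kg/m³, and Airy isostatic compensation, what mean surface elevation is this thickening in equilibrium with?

3.77 km

Excess crust Δ = 63.38 km − 37.4 km = 25.98 km, split between elevation h and root r with h + r = Δ.
Airy balance ρ_c h = (ρ_m − ρ_c) r gives r = h ρ_c/(ρ_m − ρ_c), so h (1 + ρ_c/(ρ_m − ρ_c)) = Δ, i.e. h = Δ (ρ_m − ρ_c)/ρ_m.
h = 25.98 km × 480/3310 = 3.77 km.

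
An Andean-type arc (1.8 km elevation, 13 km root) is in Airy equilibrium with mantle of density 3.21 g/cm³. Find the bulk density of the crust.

2.82 g/cm³

ρ_c h = (ρ_m − ρ_c) r → ρ_c (h + r) = ρ_m r → ρ_c = ρ_m r / (h + r).
ρ_c = 3.21 × 13 km / (1.8 km + 13 km) = 2.82 g/cm³.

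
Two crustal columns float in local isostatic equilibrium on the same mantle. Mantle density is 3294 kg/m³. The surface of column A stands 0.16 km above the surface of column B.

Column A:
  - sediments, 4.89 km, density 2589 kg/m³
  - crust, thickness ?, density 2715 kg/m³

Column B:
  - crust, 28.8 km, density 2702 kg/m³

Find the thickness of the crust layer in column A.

24.4 km

Take the compensation level at the base of the deeper column (depth z_c below the surface of column A) and equate Σ ρ_i t_i down to z_c; mantle fills any gap and the z_c terms cancel.
Column A: 4.89×2589 + x×2715 + (z_c − 4.89 − x)×3294
Column B: 0.16×0 + 28.8×2702 + (z_c − 0.16 − 28.8)×3294
The z_c×3294 term appears on both sides and cancels. Collect the known terms of each column as K = Σ(ρt)_known − 3294 × (depth of known layers): K_A = 12660.21 − 3294×4.89 = −3447.45; K_B = 77817.6 − 3294×(0.16 + 28.8) = −17576.64.
Balance: K_A − x×(3294 − 2715) = K_B, so x = (K_A − K_B)/(3294 − 2715) = 14129.2/579 = 24.4 km.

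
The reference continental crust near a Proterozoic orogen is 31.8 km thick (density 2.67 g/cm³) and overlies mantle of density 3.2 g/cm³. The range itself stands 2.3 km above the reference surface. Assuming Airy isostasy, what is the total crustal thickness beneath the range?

Root depth r = h ρ_c / (ρ_m − ρ_c) = 2.3 km × 2.67 / 0.53 = 11.59 km.
Total thickness = T + h + r = 31.8 km + 2.3 km + 11.59 km = 45.7 km.

45.7 km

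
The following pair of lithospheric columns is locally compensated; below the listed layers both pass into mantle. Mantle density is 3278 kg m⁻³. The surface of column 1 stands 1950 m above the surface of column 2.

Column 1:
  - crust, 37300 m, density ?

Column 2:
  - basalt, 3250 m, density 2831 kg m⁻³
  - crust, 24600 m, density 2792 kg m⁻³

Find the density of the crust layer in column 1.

Take the compensation level at the base of the deeper column (depth z_c below the surface of column 1) and equate Σ ρ_i t_i down to z_c; mantle fills any gap and the z_c terms cancel.
Column 1: 37300×ρ + (z_c − 37300)×3278
Column 2: 1950×0 + 3250×2831 + 24600×2792 + (z_c − 1950 − 27850)×3278
The z_c×3278 term appears on both sides and cancels. Collect the known terms of each column as K = Σ(ρt)_known − 3278 × (depth of known layers): K_1 = 0 − 3278×37300 = −122269400; K_2 = 77883950 − 3278×(1950 + 27850) = −19800450.
Balance: K_1 + 37300×ρ = K_2, so ρ = (K_2 − K_1)/37300 = 102469000/37300 = 2750 kg m⁻³.

2750 kg m⁻³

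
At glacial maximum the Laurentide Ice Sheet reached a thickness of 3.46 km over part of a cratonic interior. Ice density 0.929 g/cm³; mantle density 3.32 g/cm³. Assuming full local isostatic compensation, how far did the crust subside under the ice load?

0.968 km

For local isostatic compensation: the ice load ρ_ice t is balanced by mantle displaced below, ρ_m s.
s = t ρ_ice / ρ_m = 3.46 km × 0.929/3.32 = 0.968 km.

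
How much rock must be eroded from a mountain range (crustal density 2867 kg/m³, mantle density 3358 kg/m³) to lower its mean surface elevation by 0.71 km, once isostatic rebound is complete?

4.86 km

Net drop Δ = e − u = e − e ρ_c/ρ_m = e (ρ_m − ρ_c)/ρ_m.
e = Δ ρ_m/(ρ_m − ρ_c) = 0.71 km × 3358/491 = 4.86 km.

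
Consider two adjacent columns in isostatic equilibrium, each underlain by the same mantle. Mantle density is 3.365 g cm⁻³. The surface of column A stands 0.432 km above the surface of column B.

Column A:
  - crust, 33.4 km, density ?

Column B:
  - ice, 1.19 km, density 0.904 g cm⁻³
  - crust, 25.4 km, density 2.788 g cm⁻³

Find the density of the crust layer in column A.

2.79 g cm⁻³

Take the compensation level at the base of the deeper column (depth z_c below the surface of column A) and equate Σ ρ_i t_i down to z_c; mantle fills any gap and the z_c terms cancel.
Column A: 33.4×ρ + (z_c − 33.4)×3.365
Column B: 0.432×0 + 1.19×0.904 + 25.4×2.788 + (z_c − 0.432 − 26.59)×3.365
The z_c×3.365 term appears on both sides and cancels. Collect the known terms of each column as K = Σ(ρt)_known − 3.365 × (depth of known layers): K_A = 0 − 3.365×33.4 = −112.391; K_B = 71.89096 − 3.365×(0.432 + 26.59) = −19.03807.
Balance: K_A + 33.4×ρ = K_B, so ρ = (K_B − K_A)/33.4 = 93.3529/33.4 = 2.79 g cm⁻³.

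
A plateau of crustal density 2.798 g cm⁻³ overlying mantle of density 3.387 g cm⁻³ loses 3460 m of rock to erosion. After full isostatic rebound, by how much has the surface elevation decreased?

602 m

Rebound u = e ρ_c/ρ_m = 3460 m × 2.798/3.387 = 2858 m.
Net surface drop = e − u = 3460 m − 2858 m = e (ρ_m − ρ_c)/ρ_m = 602 m.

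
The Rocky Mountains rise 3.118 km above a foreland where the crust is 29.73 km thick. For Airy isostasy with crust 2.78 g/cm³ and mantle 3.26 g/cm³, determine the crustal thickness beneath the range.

50.9 km

Root depth r = h ρ_c / (ρ_m − ρ_c) = 3.118 km × 2.78 / 0.48 = 18.06 km.
Total thickness = T + h + r = 29.73 km + 3.118 km + 18.06 km = 50.9 km.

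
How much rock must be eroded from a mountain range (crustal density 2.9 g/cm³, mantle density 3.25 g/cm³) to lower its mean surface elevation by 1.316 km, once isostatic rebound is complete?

Net drop Δ = e − u = e − e ρ_c/ρ_m = e (ρ_m − ρ_c)/ρ_m.
e = Δ ρ_m/(ρ_m − ρ_c) = 1.316 km × 3.25/0.35 = 12.2 km.

12.2 km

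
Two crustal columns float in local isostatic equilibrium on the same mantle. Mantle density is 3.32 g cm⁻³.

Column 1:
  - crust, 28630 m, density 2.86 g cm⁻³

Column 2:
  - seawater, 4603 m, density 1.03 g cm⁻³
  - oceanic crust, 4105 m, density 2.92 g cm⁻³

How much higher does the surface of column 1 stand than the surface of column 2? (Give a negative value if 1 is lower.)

297 m

For any compensation level in the mantle, the mantle terms cancel and isostasy reduces to e = (Σt_1 − Σt_2) − (Σ(ρt)_1 − Σ(ρt)_2) / ρ_m.
Σt_1 = 28630 m; Σt_2 = 8708 m; Σ(ρt)_1 = 81881.8; Σ(ρt)_2 = 16727.69 (in m·g cm⁻³).
e = (28630 − 8708) − (81881.8 − 16727.69) / 3.32 = 297 m.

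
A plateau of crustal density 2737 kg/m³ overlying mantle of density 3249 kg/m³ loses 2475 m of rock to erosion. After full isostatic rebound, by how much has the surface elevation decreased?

Rebound u = e ρ_c/ρ_m = 2475 m × 2737/3249 = 2085 m.
Net surface drop = e − u = 2475 m − 2085 m = e (ρ_m − ρ_c)/ρ_m = 390 m.

390 m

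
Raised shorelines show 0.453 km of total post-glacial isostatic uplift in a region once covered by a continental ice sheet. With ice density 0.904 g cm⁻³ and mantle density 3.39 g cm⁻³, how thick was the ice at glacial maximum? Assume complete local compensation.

u = t ρ_ice/ρ_m → t = u ρ_m/ρ_ice = 0.453 km × 3.39/0.904 = 1.7 km.

1.7 km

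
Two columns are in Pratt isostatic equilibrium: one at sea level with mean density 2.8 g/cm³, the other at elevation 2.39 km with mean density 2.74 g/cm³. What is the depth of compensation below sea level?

109 km

ρ_ref D = ρ (D + h) → D (ρ_ref − ρ) = ρ h.
D = ρ h/(ρ_ref − ρ) = 2.74 × 2.39 km/(2.8 − 2.74) = 109 km.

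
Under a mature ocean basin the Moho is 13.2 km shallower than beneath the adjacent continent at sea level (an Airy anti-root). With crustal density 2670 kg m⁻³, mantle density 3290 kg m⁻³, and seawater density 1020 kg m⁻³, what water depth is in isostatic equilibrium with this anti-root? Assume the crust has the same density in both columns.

4.96 km

Replacing a thickness d of crust by seawater at the top must be balanced by replacing crust with mantle at the base: d (ρ_c − ρ_w) = a (ρ_m − ρ_c).
d = a (ρ_m − ρ_c)/(ρ_c − ρ_w) = 13.2 km × 620/1650 = 4.96 km.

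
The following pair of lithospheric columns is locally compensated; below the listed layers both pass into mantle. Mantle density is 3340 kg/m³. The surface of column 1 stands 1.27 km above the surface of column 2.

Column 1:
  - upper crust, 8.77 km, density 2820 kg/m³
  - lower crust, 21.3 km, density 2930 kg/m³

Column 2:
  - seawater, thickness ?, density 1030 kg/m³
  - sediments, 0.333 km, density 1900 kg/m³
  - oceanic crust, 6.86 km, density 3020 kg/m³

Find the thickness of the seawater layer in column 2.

Take the compensation level at the base of the deeper column (depth z_c below the surface of column 1) and equate Σ ρ_i t_i down to z_c; mantle fills any gap and the z_c terms cancel.
Column 1: 8.77×2820 + 21.3×2930 + (z_c − 30.07)×3340
Column 2: 1.27×0 + x×1030 + 0.333×1900 + 6.86×3020 + (z_c − 1.27 − 7.193 − x)×3340
The z_c×3340 term appears on both sides and cancels. Collect the known terms of each column as K = Σ(ρt)_known − 3340 × (depth of known layers): K_1 = 87140.4 − 3340×30.07 = −13293.4; K_2 = 21349.9 − 3340×(1.27 + 7.193) = −6916.52.
Balance: K_1 = K_2 − x×(3340 − 1030), so x = (K_2 − K_1)/(3340 − 1030) = 6376.88/2310 = 2.76 km.

2.76 km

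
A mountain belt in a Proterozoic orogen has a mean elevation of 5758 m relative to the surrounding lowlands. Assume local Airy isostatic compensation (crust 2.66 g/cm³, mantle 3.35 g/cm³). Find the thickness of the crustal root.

Isostatic balance requires: the weight of the topography is balanced by the buoyancy of the root, ρ_c h = (ρ_m − ρ_c) r.
r = h · ρ_c / (ρ_m − ρ_c) = 5758 m × 2.66 / (3.35 − 2.66) = 22200 m.

22200 m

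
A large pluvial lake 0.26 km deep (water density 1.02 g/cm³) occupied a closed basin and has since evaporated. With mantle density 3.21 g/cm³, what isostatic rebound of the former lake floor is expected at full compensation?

0.0826 km

u = d ρ_w/ρ_m = 0.26 km × 1.02/3.21 = 0.0826 km.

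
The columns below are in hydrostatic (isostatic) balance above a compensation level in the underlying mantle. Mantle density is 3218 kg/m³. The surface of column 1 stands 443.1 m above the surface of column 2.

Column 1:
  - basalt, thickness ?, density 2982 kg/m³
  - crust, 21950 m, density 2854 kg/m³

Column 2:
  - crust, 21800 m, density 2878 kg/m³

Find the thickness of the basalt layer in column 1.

Take the compensation level at the base of the deeper column (depth z_c below the surface of column 1) and equate Σ ρ_i t_i down to z_c; mantle fills any gap and the z_c terms cancel.
Column 1: x×2982 + 21950×2854 + (z_c − 21950 − x)×3218
Column 2: 443.1×0 + 21800×2878 + (z_c − 443.1 − 21800)×3218
The z_c×3218 term appears on both sides and cancels. Collect the known terms of each column as K = Σ(ρt)_known − 3218 × (depth of known layers): K_1 = 62645300 − 3218×21950 = −7989800; K_2 = 62740400 − 3218×(443.1 + 21800) = −8837895.8.
Balance: K_1 − x×(3218 − 2982) = K_2, so x = (K_1 − K_2)/(3218 − 2982) = 848096/236 = 3590 m.

3590 m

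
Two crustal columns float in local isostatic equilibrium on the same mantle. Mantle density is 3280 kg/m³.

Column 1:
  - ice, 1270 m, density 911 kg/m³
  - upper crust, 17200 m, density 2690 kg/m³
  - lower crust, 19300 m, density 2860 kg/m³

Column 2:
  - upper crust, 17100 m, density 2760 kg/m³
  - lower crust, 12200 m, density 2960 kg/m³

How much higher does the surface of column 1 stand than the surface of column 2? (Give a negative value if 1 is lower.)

For any compensation level in the mantle, the mantle terms cancel and isostasy reduces to e = (Σt_1 − Σt_2) − (Σ(ρt)_1 − Σ(ρt)_2) / ρ_m.
Σt_1 = 37770 m; Σt_2 = 29300 m; Σ(ρt)_1 = 102622970; Σ(ρt)_2 = 83308000 (in m·kg/m³).
e = (37770 − 29300) − (102622970 − 83308000) / 3280 = 2580 m.

2580 m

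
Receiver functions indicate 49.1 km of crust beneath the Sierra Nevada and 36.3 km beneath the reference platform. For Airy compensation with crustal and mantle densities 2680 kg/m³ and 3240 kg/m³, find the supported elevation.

Excess crust Δ = 49.1 km − 36.3 km = 12.8 km, split between elevation h and root r with h + r = Δ.
Airy balance ρ_c h = (ρ_m − ρ_c) r gives r = h ρ_c/(ρ_m − ρ_c), so h (1 + ρ_c/(ρ_m − ρ_c)) = Δ, i.e. h = Δ (ρ_m − ρ_c)/ρ_m.
h = 12.8 km × 560/3240 = 2.21 km.

2.21 km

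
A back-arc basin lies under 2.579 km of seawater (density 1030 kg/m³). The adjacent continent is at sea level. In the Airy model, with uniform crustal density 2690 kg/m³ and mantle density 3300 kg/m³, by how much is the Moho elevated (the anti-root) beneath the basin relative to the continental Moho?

7.02 km

Isostatic balance requires: replacing crust with seawater at the top is compensated by replacing crust with mantle at the base: d (ρ_c − ρ_w) = a (ρ_m − ρ_c).
a = d (ρ_c − ρ_w)/(ρ_m − ρ_c) = 2.579 km × 1660/610 = 7.02 km.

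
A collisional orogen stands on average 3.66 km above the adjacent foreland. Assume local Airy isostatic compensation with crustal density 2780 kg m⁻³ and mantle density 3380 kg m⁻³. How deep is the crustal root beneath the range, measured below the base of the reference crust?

17 km

For local isostatic compensation: the weight of the topography is balanced by the buoyancy of the root, ρ_c h = (ρ_m − ρ_c) r.
r = h · ρ_c / (ρ_m − ρ_c) = 3.66 km × 2780 / (3380 − 2780) = 17 km.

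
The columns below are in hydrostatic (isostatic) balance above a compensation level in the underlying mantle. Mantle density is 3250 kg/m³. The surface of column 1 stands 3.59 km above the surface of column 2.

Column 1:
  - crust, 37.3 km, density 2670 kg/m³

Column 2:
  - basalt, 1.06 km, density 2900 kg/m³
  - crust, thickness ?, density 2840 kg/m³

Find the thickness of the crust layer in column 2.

Take the compensation level at the base of the deeper column (depth z_c below the surface of column 1) and equate Σ ρ_i t_i down to z_c; mantle fills any gap and the z_c terms cancel.
Column 1: 37.3×2670 + (z_c − 37.3)×3250
Column 2: 3.59×0 + 1.06×2900 + x×2840 + (z_c − 3.59 − 1.06 − x)×3250
The z_c×3250 term appears on both sides and cancels. Collect the known terms of each column as K = Σ(ρt)_known − 3250 × (depth of known layers): K_1 = 99591 − 3250×37.3 = −21634; K_2 = 3074 − 3250×(3.59 + 1.06) = −12038.5.
Balance: K_1 = K_2 − x×(3250 − 2840), so x = (K_2 − K_1)/(3250 − 2840) = 9595.5/410 = 23.4 km.

23.4 km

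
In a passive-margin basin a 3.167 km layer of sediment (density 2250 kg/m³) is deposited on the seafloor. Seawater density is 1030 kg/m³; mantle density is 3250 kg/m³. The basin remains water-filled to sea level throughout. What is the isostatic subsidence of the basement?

1.74 km

Submarine loading: the sediment displaces seawater, and the subsidence is in turn flooded, so s (ρ_m − ρ_w) = t (ρ_sed − ρ_w).
s = 3.167 km × (2250 − 1030) / (3250 − 1030) = 1.74 km.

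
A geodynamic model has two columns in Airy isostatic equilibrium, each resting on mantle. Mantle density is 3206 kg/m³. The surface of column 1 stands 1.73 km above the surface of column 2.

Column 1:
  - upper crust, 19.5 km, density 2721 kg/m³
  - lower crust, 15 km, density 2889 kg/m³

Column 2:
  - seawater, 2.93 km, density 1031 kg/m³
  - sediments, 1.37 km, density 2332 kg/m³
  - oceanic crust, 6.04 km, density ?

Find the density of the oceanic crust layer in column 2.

3020 kg/m³

Take the compensation level at the base of the deeper column (depth z_c below the surface of column 1) and equate Σ ρ_i t_i down to z_c; mantle fills any gap and the z_c terms cancel.
Column 1: 19.5×2721 + 15×2889 + (z_c − 34.5)×3206
Column 2: 1.73×0 + 2.93×1031 + 1.37×2332 + 6.04×ρ + (z_c − 1.73 − 10.34)×3206
The z_c×3206 term appears on both sides and cancels. Collect the known terms of each column as K = Σ(ρt)_known − 3206 × (depth of known layers): K_1 = 96394.5 − 3206×34.5 = −14212.5; K_2 = 6215.67 − 3206×(1.73 + 10.34) = −32480.75.
Balance: K_1 = K_2 + 6.04×ρ, so ρ = (K_1 − K_2)/6.04 = 18268.2/6.04 = 3020 kg/m³.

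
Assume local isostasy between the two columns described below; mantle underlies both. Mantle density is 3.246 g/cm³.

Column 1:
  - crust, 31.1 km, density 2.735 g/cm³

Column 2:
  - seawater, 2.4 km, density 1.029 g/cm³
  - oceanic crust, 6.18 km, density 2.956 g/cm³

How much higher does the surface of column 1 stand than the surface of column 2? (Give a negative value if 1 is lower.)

2.7 km

For any compensation level in the mantle, the mantle terms cancel and isostasy reduces to e = (Σt_1 − Σt_2) − (Σ(ρt)_1 − Σ(ρt)_2) / ρ_m.
Σt_1 = 31.1 km; Σt_2 = 8.58 km; Σ(ρt)_1 = 85.0585; Σ(ρt)_2 = 20.73768 (in km·g/cm³).
e = (31.1 − 8.58) − (85.0585 − 20.73768) / 3.246 = 2.7 km.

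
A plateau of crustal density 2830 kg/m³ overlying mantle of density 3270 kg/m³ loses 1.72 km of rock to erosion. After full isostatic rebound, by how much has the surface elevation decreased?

Rebound u = e ρ_c/ρ_m = 1.72 km × 2830/3270 = 1.489 km.
Net surface drop = e − u = 1.72 km − 1.489 km = e (ρ_m − ρ_c)/ρ_m = 0.231 km.

0.231 km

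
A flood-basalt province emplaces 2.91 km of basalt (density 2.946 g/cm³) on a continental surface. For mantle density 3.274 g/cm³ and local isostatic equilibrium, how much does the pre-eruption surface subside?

2.62 km

Subaerial loading: s = t ρ_load / ρ_m.
s = 2.91 km × 2.946/3.274 = 2.62 km.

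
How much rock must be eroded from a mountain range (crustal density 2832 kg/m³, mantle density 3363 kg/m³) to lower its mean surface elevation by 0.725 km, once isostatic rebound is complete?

Net drop Δ = e − u = e − e ρ_c/ρ_m = e (ρ_m − ρ_c)/ρ_m.
e = Δ ρ_m/(ρ_m − ρ_c) = 0.725 km × 3363/531 = 4.59 km.

4.59 km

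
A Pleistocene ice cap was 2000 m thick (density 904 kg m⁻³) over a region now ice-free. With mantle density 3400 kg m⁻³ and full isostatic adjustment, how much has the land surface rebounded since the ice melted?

Removing the load lets mantle flow back in; uplift u satisfies ρ_ice t = ρ_m u.
u = t ρ_ice/ρ_m = 2000 m × 904/3400 = 532 m.

532 m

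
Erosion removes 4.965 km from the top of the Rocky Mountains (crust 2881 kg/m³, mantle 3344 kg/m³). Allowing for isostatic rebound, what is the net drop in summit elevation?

0.687 km

Rebound u = e ρ_c/ρ_m = 4.965 km × 2881/3344 = 4.278 km.
Net surface drop = e − u = 4.965 km − 4.278 km = e (ρ_m − ρ_c)/ρ_m = 0.687 km.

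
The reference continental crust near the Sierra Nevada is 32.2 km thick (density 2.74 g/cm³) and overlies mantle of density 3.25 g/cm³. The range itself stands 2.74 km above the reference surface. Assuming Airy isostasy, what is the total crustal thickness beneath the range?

Root depth r = h ρ_c / (ρ_m − ρ_c) = 2.74 km × 2.74 / 0.51 = 14.72 km.
Total thickness = T + h + r = 32.2 km + 2.74 km + 14.72 km = 49.7 km.

49.7 km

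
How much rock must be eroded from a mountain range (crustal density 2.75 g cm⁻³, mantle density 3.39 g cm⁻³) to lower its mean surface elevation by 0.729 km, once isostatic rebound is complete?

Net drop Δ = e − u = e − e ρ_c/ρ_m = e (ρ_m − ρ_c)/ρ_m.
e = Δ ρ_m/(ρ_m − ρ_c) = 0.729 km × 3.39/0.64 = 3.86 km.

3.86 km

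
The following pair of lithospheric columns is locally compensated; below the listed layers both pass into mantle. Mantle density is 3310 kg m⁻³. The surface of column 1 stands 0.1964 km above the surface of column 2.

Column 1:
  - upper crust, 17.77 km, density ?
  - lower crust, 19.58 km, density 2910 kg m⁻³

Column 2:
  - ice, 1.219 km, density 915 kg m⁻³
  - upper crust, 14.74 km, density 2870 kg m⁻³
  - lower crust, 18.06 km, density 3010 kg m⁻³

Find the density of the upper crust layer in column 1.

2880 kg m⁻³

Take the compensation level at the base of the deeper column (depth z_c below the surface of column 1) and equate Σ ρ_i t_i down to z_c; mantle fills any gap and the z_c terms cancel.
Column 1: 17.77×ρ + 19.58×2910 + (z_c − 37.35)×3310
Column 2: 0.1964×0 + 1.219×915 + 14.74×2870 + 18.06×3010 + (z_c − 0.1964 − 34.019)×3310
The z_c×3310 term appears on both sides and cancels. Collect the known terms of each column as K = Σ(ρt)_known − 3310 × (depth of known layers): K_1 = 56977.8 − 3310×37.35 = −66650.7; K_2 = 97779.785 − 3310×(0.1964 + 34.019) = −15473.189.
Balance: K_1 + 17.77×ρ = K_2, so ρ = (K_2 − K_1)/17.77 = 51177.5/17.77 = 2880 kg m⁻³.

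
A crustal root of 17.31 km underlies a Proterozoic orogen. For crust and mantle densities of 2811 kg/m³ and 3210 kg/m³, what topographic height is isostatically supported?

2.46 km

In Airy isostatic equilibrium: ρ_c h = (ρ_m − ρ_c) r.
h = r (ρ_m − ρ_c) / ρ_c = 17.31 km × (3210 − 2811) / 2811 = 2.46 km.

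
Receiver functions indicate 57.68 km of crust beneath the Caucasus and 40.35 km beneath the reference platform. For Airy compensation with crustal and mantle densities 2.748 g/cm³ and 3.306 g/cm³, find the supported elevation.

2.93 km

Excess crust Δ = 57.68 km − 40.35 km = 17.33 km, split between elevation h and root r with h + r = Δ.
Airy balance ρ_c h = (ρ_m − ρ_c) r gives r = h ρ_c/(ρ_m − ρ_c), so h (1 + ρ_c/(ρ_m − ρ_c)) = Δ, i.e. h = Δ (ρ_m − ρ_c)/ρ_m.
h = 17.33 km × 0.558/3.306 = 2.93 km.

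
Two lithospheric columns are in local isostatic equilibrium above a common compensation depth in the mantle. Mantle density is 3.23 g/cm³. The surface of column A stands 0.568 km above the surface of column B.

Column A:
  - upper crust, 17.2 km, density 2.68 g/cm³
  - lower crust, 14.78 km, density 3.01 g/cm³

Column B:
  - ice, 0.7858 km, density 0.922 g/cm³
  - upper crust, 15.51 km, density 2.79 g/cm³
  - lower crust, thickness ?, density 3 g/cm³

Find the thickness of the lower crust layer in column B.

9.73 km

Take the compensation level at the base of the deeper column (depth z_c below the surface of column A) and equate Σ ρ_i t_i down to z_c; mantle fills any gap and the z_c terms cancel.
Column A: 17.2×2.68 + 14.78×3.01 + (z_c − 31.98)×3.23
Column B: 0.568×0 + 0.7858×0.922 + 15.51×2.79 + x×3 + (z_c − 0.568 − 16.2958 − x)×3.23
The z_c×3.23 term appears on both sides and cancels. Collect the known terms of each column as K = Σ(ρt)_known − 3.23 × (depth of known layers): K_A = 90.5838 − 3.23×31.98 = −12.7116; K_B = 43.9974076 − 3.23×(0.568 + 16.2958) = −10.4726664.
Balance: K_A = K_B − x×(3.23 − 3), so x = (K_B − K_A)/(3.23 − 3) = 2.23893/0.23 = 9.73 km.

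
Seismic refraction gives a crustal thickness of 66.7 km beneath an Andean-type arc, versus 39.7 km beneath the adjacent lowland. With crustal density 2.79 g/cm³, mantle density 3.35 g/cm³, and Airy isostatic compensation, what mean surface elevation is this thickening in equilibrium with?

Excess crust Δ = 66.7 km − 39.7 km = 27 km, split between elevation h and root r with h + r = Δ.
Airy balance ρ_c h = (ρ_m − ρ_c) r gives r = h ρ_c/(ρ_m − ρ_c), so h (1 + ρ_c/(ρ_m − ρ_c)) = Δ, i.e. h = Δ (ρ_m − ρ_c)/ρ_m.
h = 27 km × 0.56/3.35 = 4.51 km.

4.51 km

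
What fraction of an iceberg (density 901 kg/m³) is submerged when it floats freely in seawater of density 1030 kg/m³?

Submerged fraction = ρ_obj/ρ_fluid = 901/1030 = 87.5%.

87.5%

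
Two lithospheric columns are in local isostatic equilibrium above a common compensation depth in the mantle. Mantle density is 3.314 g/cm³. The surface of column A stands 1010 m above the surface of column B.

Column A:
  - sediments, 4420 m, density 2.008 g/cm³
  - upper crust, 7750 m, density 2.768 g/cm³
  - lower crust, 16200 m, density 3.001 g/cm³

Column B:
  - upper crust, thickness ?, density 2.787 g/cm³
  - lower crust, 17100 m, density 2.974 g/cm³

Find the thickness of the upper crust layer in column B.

Take the compensation level at the base of the deeper column (depth z_c below the surface of column A) and equate Σ ρ_i t_i down to z_c; mantle fills any gap and the z_c terms cancel.
Column A: 4420×2.008 + 7750×2.768 + 16200×3.001 + (z_c − 28370)×3.314
Column B: 1010×0 + x×2.787 + 17100×2.974 + (z_c − 1010 − 17100 − x)×3.314
The z_c×3.314 term appears on both sides and cancels. Collect the known terms of each column as K = Σ(ρt)_known − 3.314 × (depth of known layers): K_A = 78943.56 − 3.314×28370 = −15074.62; K_B = 50855.4 − 3.314×(1010 + 17100) = −9161.14.
Balance: K_A = K_B − x×(3.314 − 2.787), so x = (K_B − K_A)/(3.314 − 2.787) = 5913.48/0.527 = 11200 m.

11200 m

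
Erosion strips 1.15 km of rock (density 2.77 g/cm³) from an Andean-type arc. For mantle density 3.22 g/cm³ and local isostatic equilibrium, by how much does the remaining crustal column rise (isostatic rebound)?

Unloading: uplift u = e ρ_c/ρ_m = 1.15 km × 2.77/3.22 = 0.989 km.

0.989 km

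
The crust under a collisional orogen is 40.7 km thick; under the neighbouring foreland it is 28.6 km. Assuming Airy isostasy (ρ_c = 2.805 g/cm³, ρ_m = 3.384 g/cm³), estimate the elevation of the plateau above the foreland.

Excess crust Δ = 40.7 km − 28.6 km = 12.1 km, split between elevation h and root r with h + r = Δ.
Airy balance ρ_c h = (ρ_m − ρ_c) r gives r = h ρ_c/(ρ_m − ρ_c), so h (1 + ρ_c/(ρ_m − ρ_c)) = Δ, i.e. h = Δ (ρ_m − ρ_c)/ρ_m.
h = 12.1 km × 0.579/3.384 = 2.07 km.

2.07 km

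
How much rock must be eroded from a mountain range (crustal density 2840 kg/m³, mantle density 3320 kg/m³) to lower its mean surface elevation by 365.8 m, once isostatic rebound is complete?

Net drop Δ = e − u = e − e ρ_c/ρ_m = e (ρ_m − ρ_c)/ρ_m.
e = Δ ρ_m/(ρ_m − ρ_c) = 365.8 m × 3320/480 = 2530 m.

2530 m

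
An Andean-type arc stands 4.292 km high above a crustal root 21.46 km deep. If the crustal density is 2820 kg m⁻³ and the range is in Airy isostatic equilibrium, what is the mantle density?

Airy balance: ρ_c h = (ρ_m − ρ_c) r → ρ_m = ρ_c (1 + h/r).
ρ_m = 2820 × (1 + 4.292 km/21.46 km) = 3380 kg m⁻³.

3380 kg m⁻³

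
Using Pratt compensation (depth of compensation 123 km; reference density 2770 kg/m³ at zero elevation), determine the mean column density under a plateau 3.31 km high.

2700 kg/m³

Pratt balance: ρ_ref D = ρ (D + h).
ρ = ρ_ref D/(D + h) = 2770 × 123 km/(123 km + 3.31 km) = 2700 kg/m³.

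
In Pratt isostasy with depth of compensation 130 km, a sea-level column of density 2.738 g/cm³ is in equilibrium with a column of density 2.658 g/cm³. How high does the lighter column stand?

ρ_ref D = ρ (D + h) → h = D (ρ_ref − ρ)/ρ.
h = 130 km × (2.738 − 2.658)/2.658 = 3.91 km.

3.91 km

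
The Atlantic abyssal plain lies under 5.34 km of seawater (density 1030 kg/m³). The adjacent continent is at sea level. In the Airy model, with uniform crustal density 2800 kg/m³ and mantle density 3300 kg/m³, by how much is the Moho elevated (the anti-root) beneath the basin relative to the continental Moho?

For local isostatic compensation: replacing crust with seawater at the top is compensated by replacing crust with mantle at the base: d (ρ_c − ρ_w) = a (ρ_m − ρ_c).
a = d (ρ_c − ρ_w)/(ρ_m − ρ_c) = 5.34 km × 1770/500 = 18.9 km.

18.9 km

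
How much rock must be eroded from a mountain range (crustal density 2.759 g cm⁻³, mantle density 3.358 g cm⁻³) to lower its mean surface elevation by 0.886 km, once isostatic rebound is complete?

4.97 km

Net drop Δ = e − u = e − e ρ_c/ρ_m = e (ρ_m − ρ_c)/ρ_m.
e = Δ ρ_m/(ρ_m − ρ_c) = 0.886 km × 3.358/0.599 = 4.97 km.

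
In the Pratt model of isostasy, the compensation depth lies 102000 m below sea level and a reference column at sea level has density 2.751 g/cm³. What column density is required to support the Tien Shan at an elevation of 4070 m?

Pratt balance: ρ_ref D = ρ (D + h).
ρ = ρ_ref D/(D + h) = 2.751 × 102000 m/(102000 m + 4070 m) = 2.65 g/cm³.

2.65 g/cm³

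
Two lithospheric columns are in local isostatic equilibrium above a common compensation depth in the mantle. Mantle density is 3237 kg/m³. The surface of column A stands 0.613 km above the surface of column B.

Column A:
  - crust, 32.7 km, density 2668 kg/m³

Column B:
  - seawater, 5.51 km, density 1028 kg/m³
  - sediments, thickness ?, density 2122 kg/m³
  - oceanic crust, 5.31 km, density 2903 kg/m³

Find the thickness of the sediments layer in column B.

2.4 km

Take the compensation level at the base of the deeper column (depth z_c below the surface of column A) and equate Σ ρ_i t_i down to z_c; mantle fills any gap and the z_c terms cancel.
Column A: 32.7×2668 + (z_c − 32.7)×3237
Column B: 0.613×0 + 5.51×1028 + x×2122 + 5.31×2903 + (z_c − 0.613 − 10.82 − x)×3237
The z_c×3237 term appears on both sides and cancels. Collect the known terms of each column as K = Σ(ρt)_known − 3237 × (depth of known layers): K_A = 87243.6 − 3237×32.7 = −18606.3; K_B = 21079.21 − 3237×(0.613 + 10.82) = −15929.411.
Balance: K_A = K_B − x×(3237 − 2122), so x = (K_B − K_A)/(3237 − 2122) = 2676.89/1115 = 2.4 km.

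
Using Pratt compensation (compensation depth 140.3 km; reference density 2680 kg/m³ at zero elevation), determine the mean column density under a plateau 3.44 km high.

Pratt balance: ρ_ref D = ρ (D + h).
ρ = ρ_ref D/(D + h) = 2680 × 140.3 km/(140.3 km + 3.44 km) = 2620 kg/m³.

2620 kg/m³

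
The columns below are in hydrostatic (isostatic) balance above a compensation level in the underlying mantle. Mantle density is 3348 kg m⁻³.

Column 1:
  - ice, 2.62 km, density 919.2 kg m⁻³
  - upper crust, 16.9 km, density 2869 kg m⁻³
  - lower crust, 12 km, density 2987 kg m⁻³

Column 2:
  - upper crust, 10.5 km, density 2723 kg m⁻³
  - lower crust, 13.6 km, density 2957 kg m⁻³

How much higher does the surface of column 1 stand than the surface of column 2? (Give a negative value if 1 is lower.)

For any compensation level in the mantle, the mantle terms cancel and isostasy reduces to e = (Σt_1 − Σt_2) − (Σ(ρt)_1 − Σ(ρt)_2) / ρ_m.
Σt_1 = 31.52 km; Σt_2 = 24.1 km; Σ(ρt)_1 = 86738.404; Σ(ρt)_2 = 68806.7 (in km·kg m⁻³).
e = (31.52 − 24.1) − (86738.404 − 68806.7) / 3348 = 2.06 km.

2.06 km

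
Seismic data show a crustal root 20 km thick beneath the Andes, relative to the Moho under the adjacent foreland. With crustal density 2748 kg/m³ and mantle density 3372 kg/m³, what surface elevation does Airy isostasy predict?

By Archimedes' principle applied to the lithosphere: ρ_c h = (ρ_m − ρ_c) r.
h = r (ρ_m − ρ_c) / ρ_c = 20 km × (3372 − 2748) / 2748 = 4.54 km.

4.54 km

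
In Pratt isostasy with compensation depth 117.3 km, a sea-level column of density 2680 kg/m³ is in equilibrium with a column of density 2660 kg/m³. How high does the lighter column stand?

ρ_ref D = ρ (D + h) → h = D (ρ_ref − ρ)/ρ.
h = 117.3 km × (2680 − 2660)/2660 = 0.882 km.

0.882 km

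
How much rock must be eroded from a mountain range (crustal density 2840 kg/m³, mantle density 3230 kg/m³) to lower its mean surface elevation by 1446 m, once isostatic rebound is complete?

Net drop Δ = e − u = e − e ρ_c/ρ_m = e (ρ_m − ρ_c)/ρ_m.
e = Δ ρ_m/(ρ_m − ρ_c) = 1446 m × 3230/390 = 12000 m.

12000 m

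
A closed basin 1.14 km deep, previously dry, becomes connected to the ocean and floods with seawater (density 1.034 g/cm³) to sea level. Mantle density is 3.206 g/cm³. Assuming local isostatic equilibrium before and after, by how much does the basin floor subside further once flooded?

After flooding the water column is d + s deep. Its weight must equal the weight of mantle displaced by the extra subsidence s: (d + s) ρ_w = s ρ_m.
s = d ρ_w / (ρ_m − ρ_w) = 1.14 km × 1.034/(3.206 − 1.034) = 0.543 km.

0.543 km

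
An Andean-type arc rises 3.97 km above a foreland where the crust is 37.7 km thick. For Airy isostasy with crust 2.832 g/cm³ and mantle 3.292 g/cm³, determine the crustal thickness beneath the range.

66.1 km

Root depth r = h ρ_c / (ρ_m − ρ_c) = 3.97 km × 2.832 / 0.46 = 24.44 km.
Total thickness = T + h + r = 37.7 km + 3.97 km + 24.44 km = 66.1 km.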